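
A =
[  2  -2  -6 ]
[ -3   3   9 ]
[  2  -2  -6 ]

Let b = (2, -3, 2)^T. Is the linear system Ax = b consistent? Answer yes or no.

Row reduce the augmented matrix [A | b].
R2 ← R2 + (3/2)·R1: [0, 0, 0, 0]
R3 ← R3 − R1: [0, 0, 0, 0]
The echelon form has 1 nonzero rows, and every pivot lies in the first 3 columns, so rank(A) = rank([A|b]) = 1.
The system is consistent.

yes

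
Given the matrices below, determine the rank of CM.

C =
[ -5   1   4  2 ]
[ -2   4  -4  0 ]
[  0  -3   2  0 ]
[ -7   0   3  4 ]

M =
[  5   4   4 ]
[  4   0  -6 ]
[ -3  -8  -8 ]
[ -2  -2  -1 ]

3

First compute CM:
[[-37, -56, -60],
 [ 18,  24,   0],
 [-18, -16,   2],
 [-52, -60, -56]]
Now row reduce the product.
R2 ← R2 + (18/37)·R1: [0, -120/37, -1080/37]
R3 ← R3 − (18/37)·R1: [0, 416/37, 1154/37]
R4 ← R4 − (52/37)·R1: [0, 692/37, 1048/37]
R3 ← R3 + (52/15)·R2: [0, 0, -70]
R4 ← R4 + (173/30)·R2: [0, 0, -140]
R4 ← R4 − (2)·R3: [0, 0, 0]
3 nonzero rows, so rank(CM) = 3.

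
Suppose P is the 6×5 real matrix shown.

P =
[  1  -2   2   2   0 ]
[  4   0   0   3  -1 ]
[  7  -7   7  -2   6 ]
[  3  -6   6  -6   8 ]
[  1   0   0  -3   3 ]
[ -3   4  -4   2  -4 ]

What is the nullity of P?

Row reduce to echelon form.
R2 ← R2 − (4)·R1: [0, 8, -8, -5, -1]
R3 ← R3 − (7)·R1: [0, 7, -7, -16, 6]
R4 ← R4 − (3)·R1: [0, 0, 0, -12, 8]
R5 ← R5 − R1: [0, 2, -2, -5, 3]
R6 ← R6 + (3)·R1: [0, -2, 2, 8, -4]
R3 ← R3 − (7/8)·R2: [0, 0, 0, -93/8, 55/8]
R5 ← R5 − (1/4)·R2: [0, 0, 0, -15/4, 13/4]
R6 ← R6 + (1/4)·R2: [0, 0, 0, 27/4, -17/4]
R4 ← R4 − (32/31)·R3: [0, 0, 0, 0, 28/31]
R5 ← R5 − (10/31)·R3: [0, 0, 0, 0, 32/31]
R6 ← R6 + (18/31)·R3: [0, 0, 0, 0, -8/31]
R5 ← R5 − (8/7)·R4: [0, 0, 0, 0, 0]
R6 ← R6 + (2/7)·R4: [0, 0, 0, 0, 0]
4 nonzero rows, so rank(P) = 4.
P has 5 columns; by rank–nullity, nullity = 5 − 4 = 1.

1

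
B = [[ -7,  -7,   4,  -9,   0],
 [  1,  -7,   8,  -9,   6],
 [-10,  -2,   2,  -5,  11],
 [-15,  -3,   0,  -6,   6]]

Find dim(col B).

Row reduce to echelon form.
R2 ← R2 + (1/7)·R1: [0, -8, 60/7, -72/7, 6]
R3 ← R3 − (10/7)·R1: [0, 8, -26/7, 55/7, 11]
R4 ← R4 − (15/7)·R1: [0, 12, -60/7, 93/7, 6]
R3 ← R3 + R2: [0, 0, 34/7, -17/7, 17]
R4 ← R4 + (3/2)·R2: [0, 0, 30/7, -15/7, 15]
R4 ← R4 − (15/17)·R3: [0, 0, 0, 0, 0]
Echelon form has 3 nonzero rows, so rank(B) = 3.
The column space has dimension equal to the rank: 3.

3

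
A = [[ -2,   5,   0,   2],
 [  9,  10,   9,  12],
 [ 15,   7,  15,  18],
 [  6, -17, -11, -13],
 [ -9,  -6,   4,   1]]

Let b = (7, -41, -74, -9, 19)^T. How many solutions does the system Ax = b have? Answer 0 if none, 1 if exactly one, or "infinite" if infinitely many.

1

Row reduce the augmented matrix [A | b].
R2 ← R2 + (9/2)·R1: [0, 65/2, 9, 21, -19/2]
R3 ← R3 + (15/2)·R1: [0, 89/2, 15, 33, -43/2]
R4 ← R4 + (3)·R1: [0, -2, -11, -7, 12]
R5 ← R5 − (9/2)·R1: [0, -57/2, 4, -8, -25/2]
R3 ← R3 − (89/65)·R2: [0, 0, 174/65, 276/65, -552/65]
R4 ← R4 + (4/65)·R2: [0, 0, -679/65, -371/65, 742/65]
R5 ← R5 + (57/65)·R2: [0, 0, 773/65, 677/65, -1354/65]
R4 ← R4 + (679/174)·R3: [0, 0, 0, 315/29, -630/29]
R5 ← R5 − (773/174)·R3: [0, 0, 0, -245/29, 490/29]
R5 ← R5 + (7/9)·R4: [0, 0, 0, 0, 0]
The echelon form has 4 nonzero rows, and every pivot lies in the first 4 columns, so rank(A) = rank([A|b]) = 4.
The system is consistent.
rank = 4 = number of unknowns, so the solution is unique.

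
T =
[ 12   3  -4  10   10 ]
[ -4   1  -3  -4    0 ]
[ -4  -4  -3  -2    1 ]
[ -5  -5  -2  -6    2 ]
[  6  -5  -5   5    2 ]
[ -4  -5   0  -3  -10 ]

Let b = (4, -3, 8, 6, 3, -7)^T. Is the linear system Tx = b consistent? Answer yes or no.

no

Row reduce the augmented matrix [T | b].
R2 ← R2 + (1/3)·R1: [0, 2, -13/3, -2/3, 10/3, -5/3]
R3 ← R3 + (1/3)·R1: [0, -3, -13/3, 4/3, 13/3, 28/3]
R4 ← R4 + (5/12)·R1: [0, -15/4, -11/3, -11/6, 37/6, 23/3]
R5 ← R5 − (1/2)·R1: [0, -13/2, -3, 0, -3, 1]
R6 ← R6 + (1/3)·R1: [0, -4, -4/3, 1/3, -20/3, -17/3]
R3 ← R3 + (3/2)·R2: [0, 0, -65/6, 1/3, 28/3, 41/6]
R4 ← R4 + (15/8)·R2: [0, 0, -283/24, -37/12, 149/12, 109/24]
R5 ← R5 + (13/4)·R2: [0, 0, -205/12, -13/6, 47/6, -53/12]
R6 ← R6 + (2)·R2: [0, 0, -10, -1, 0, -9]
R4 ← R4 − (283/260)·R3: [0, 0, 0, -224/65, 587/260, -753/260]
R5 ← R5 − (41/26)·R3: [0, 0, 0, -35/13, -179/26, -395/26]
R6 ← R6 − (12/13)·R3: [0, 0, 0, -17/13, -112/13, -199/13]
R5 ← R5 − (25/32)·R4: [0, 0, 0, 0, -1107/128, -1655/128]
R6 ← R6 − (85/224)·R4: [0, 0, 0, 0, -8487/896, -12731/896]
R6 ← R6 − (23/21)·R5: [0, 0, 0, 0, 0, -1/21]
The echelon form has 6 nonzero rows; the last pivot sits in the augmented column, so rank(T) = 5 but rank([T|b]) = 6.
Since the ranks differ, the system is inconsistent.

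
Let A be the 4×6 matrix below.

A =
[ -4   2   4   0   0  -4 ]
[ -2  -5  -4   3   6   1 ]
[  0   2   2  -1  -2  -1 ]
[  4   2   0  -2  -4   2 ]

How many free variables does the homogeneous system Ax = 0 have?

4

Row reduce to echelon form.
R2 ← R2 − (1/2)·R1: [0, -6, -6, 3, 6, 3]
R4 ← R4 + R1: [0, 4, 4, -2, -4, -2]
R3 ← R3 + (1/3)·R2: [0, 0, 0, 0, 0, 0]
R4 ← R4 + (2/3)·R2: [0, 0, 0, 0, 0, 0]
2 nonzero rows, so rank(A) = 2.
A has 6 columns; by rank–nullity, nullity = 6 − 2 = 4.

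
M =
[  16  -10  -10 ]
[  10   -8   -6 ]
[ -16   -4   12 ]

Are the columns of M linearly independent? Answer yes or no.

Row reduce M to echelon form.
R2 ← R2 − (5/8)·R1: [0, -7/4, 1/4]
R3 ← R3 + R1: [0, -14, 2]
R3 ← R3 − (8)·R2: [0, 0, 0]
2 pivots among 3 columns.
Only 2 < 3 pivot columns, so the columns are linearly dependent.

no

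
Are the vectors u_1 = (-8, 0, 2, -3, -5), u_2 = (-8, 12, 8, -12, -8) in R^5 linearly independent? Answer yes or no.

yes

Form the matrix with these vectors as rows and row reduce.
R2 ← R2 − R1: [0, 12, 6, -9, -3]
2 nonzero rows, so the 2 vectors span a space of dimension 2.
Since 2 = 2, the vectors are linearly independent.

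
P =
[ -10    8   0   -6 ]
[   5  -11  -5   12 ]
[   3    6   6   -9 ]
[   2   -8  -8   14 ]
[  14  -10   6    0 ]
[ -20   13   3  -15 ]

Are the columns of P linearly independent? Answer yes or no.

no

Row reduce P to echelon form.
R2 ← R2 + (1/2)·R1: [0, -7, -5, 9]
R3 ← R3 + (3/10)·R1: [0, 42/5, 6, -54/5]
R4 ← R4 + (1/5)·R1: [0, -32/5, -8, 64/5]
R5 ← R5 + (7/5)·R1: [0, 6/5, 6, -42/5]
R6 ← R6 − (2)·R1: [0, -3, 3, -3]
R3 ← R3 + (6/5)·R2: [0, 0, 0, 0]
R4 ← R4 − (32/35)·R2: [0, 0, -24/7, 32/7]
R5 ← R5 + (6/35)·R2: [0, 0, 36/7, -48/7]
R6 ← R6 − (3/7)·R2: [0, 0, 36/7, -48/7]
Swap R3 ↔ R4
R5 ← R5 + (3/2)·R3: [0, 0, 0, 0]
R6 ← R6 + (3/2)·R3: [0, 0, 0, 0]
3 pivots among 4 columns.
Only 3 < 4 pivot columns, so the columns are linearly dependent.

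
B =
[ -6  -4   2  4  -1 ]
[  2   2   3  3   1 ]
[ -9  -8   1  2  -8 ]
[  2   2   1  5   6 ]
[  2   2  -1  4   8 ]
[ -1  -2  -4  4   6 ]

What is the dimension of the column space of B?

Row reduce to echelon form.
R2 ← R2 + (1/3)·R1: [0, 2/3, 11/3, 13/3, 2/3]
R3 ← R3 − (3/2)·R1: [0, -2, -2, -4, -13/2]
R4 ← R4 + (1/3)·R1: [0, 2/3, 5/3, 19/3, 17/3]
R5 ← R5 + (1/3)·R1: [0, 2/3, -1/3, 16/3, 23/3]
R6 ← R6 − (1/6)·R1: [0, -4/3, -13/3, 10/3, 37/6]
R3 ← R3 + (3)·R2: [0, 0, 9, 9, -9/2]
R4 ← R4 − R2: [0, 0, -2, 2, 5]
R5 ← R5 − R2: [0, 0, -4, 1, 7]
R6 ← R6 + (2)·R2: [0, 0, 3, 12, 15/2]
R4 ← R4 + (2/9)·R3: [0, 0, 0, 4, 4]
R5 ← R5 + (4/9)·R3: [0, 0, 0, 5, 5]
R6 ← R6 − (1/3)·R3: [0, 0, 0, 9, 9]
R5 ← R5 − (5/4)·R4: [0, 0, 0, 0, 0]
R6 ← R6 − (9/4)·R4: [0, 0, 0, 0, 0]
Echelon form has 4 nonzero rows, so rank(B) = 4.
The column space has dimension equal to the rank: 4.

4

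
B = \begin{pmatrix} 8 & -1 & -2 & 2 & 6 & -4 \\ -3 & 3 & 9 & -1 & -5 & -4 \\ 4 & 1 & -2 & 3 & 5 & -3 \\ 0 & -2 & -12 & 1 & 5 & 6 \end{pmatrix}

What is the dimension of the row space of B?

Row reduce to echelon form.
R2 ← R2 + (3/8)·R1: [0, 21/8, 33/4, -1/4, -11/4, -11/2]
R3 ← R3 − (1/2)·R1: [0, 3/2, -1, 2, 2, -1]
R3 ← R3 − (4/7)·R2: [0, 0, -40/7, 15/7, 25/7, 15/7]
R4 ← R4 + (16/21)·R2: [0, 0, -40/7, 17/21, 61/21, 38/21]
R4 ← R4 − R3: [0, 0, 0, -4/3, -2/3, -1/3]
Echelon form has 4 nonzero rows, so rank(B) = 4.
The row space has dimension equal to the rank: 4.

4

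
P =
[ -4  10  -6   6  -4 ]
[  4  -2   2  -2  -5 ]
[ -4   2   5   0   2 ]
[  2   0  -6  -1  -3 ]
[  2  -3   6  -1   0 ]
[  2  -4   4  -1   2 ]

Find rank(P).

4

Row reduce to echelon form.
R2 ← R2 + R1: [0, 8, -4, 4, -9]
R3 ← R3 − R1: [0, -8, 11, -6, 6]
R4 ← R4 + (1/2)·R1: [0, 5, -9, 2, -5]
R5 ← R5 + (1/2)·R1: [0, 2, 3, 2, -2]
R6 ← R6 + (1/2)·R1: [0, 1, 1, 2, 0]
R3 ← R3 + R2: [0, 0, 7, -2, -3]
R4 ← R4 − (5/8)·R2: [0, 0, -13/2, -1/2, 5/8]
R5 ← R5 − (1/4)·R2: [0, 0, 4, 1, 1/4]
R6 ← R6 − (1/8)·R2: [0, 0, 3/2, 3/2, 9/8]
R4 ← R4 + (13/14)·R3: [0, 0, 0, -33/14, -121/56]
R5 ← R5 − (4/7)·R3: [0, 0, 0, 15/7, 55/28]
R6 ← R6 − (3/14)·R3: [0, 0, 0, 27/14, 99/56]
R5 ← R5 + (10/11)·R4: [0, 0, 0, 0, 0]
R6 ← R6 + (9/11)·R4: [0, 0, 0, 0, 0]
Echelon form has 4 nonzero rows, so rank(P) = 4.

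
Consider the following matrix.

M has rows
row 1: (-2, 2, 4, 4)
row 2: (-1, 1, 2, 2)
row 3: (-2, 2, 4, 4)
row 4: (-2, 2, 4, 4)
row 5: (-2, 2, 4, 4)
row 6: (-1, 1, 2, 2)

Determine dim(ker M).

3

Row reduce to echelon form.
R2 ← R2 − (1/2)·R1: [0, 0, 0, 0]
R3 ← R3 − R1: [0, 0, 0, 0]
R4 ← R4 − R1: [0, 0, 0, 0]
R5 ← R5 − R1: [0, 0, 0, 0]
R6 ← R6 − (1/2)·R1: [0, 0, 0, 0]
1 nonzero row, so rank(M) = 1.
M has 4 columns; by rank–nullity, nullity = 4 − 1 = 3.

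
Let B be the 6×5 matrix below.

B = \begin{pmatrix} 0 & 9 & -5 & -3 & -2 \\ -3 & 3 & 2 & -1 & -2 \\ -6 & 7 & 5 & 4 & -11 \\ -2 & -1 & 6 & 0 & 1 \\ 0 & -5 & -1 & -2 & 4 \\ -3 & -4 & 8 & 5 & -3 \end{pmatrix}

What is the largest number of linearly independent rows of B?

5

Row reduce to echelon form.
Swap R1 ↔ R2
R3 ← R3 − (2)·R1: [0, 1, 1, 6, -7]
R4 ← R4 − (2/3)·R1: [0, -3, 14/3, 2/3, 7/3]
R6 ← R6 − R1: [0, -7, 6, 6, -1]
R3 ← R3 − (1/9)·R2: [0, 0, 14/9, 19/3, -61/9]
R4 ← R4 + (1/3)·R2: [0, 0, 3, -1/3, 5/3]
R5 ← R5 + (5/9)·R2: [0, 0, -34/9, -11/3, 26/9]
R6 ← R6 + (7/9)·R2: [0, 0, 19/9, 11/3, -23/9]
R4 ← R4 − (27/14)·R3: [0, 0, 0, -527/42, 619/42]
R5 ← R5 + (17/7)·R3: [0, 0, 0, 82/7, -95/7]
R6 ← R6 − (19/14)·R3: [0, 0, 0, -69/14, 93/14]
R5 ← R5 + (492/527)·R4: [0, 0, 0, 0, 99/527]
R6 ← R6 − (207/527)·R4: [0, 0, 0, 0, 450/527]
R6 ← R6 − (50/11)·R5: [0, 0, 0, 0, 0]
Echelon form has 5 nonzero rows, so rank(B) = 5.
The rank gives the maximum number of linearly independent rows: 5.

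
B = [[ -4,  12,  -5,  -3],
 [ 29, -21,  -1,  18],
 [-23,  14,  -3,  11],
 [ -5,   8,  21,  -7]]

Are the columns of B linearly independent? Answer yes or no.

Row reduce B to echelon form.
R2 ← R2 + (29/4)·R1: [0, 66, -149/4, -15/4]
R3 ← R3 − (23/4)·R1: [0, -55, 103/4, 113/4]
R4 ← R4 − (5/4)·R1: [0, -7, 109/4, -13/4]
R3 ← R3 + (5/6)·R2: [0, 0, -127/24, 201/8]
R4 ← R4 + (7/66)·R2: [0, 0, 6151/264, -321/88]
R4 ← R4 + (6151/1397)·R3: [0, 0, 0, 149448/1397]
4 pivots among 4 columns.
Every column is a pivot column, so the columns are linearly independent.

yes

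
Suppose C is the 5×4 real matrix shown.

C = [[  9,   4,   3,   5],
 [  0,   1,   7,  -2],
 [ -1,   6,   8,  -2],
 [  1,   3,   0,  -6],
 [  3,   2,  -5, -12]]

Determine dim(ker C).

0

Row reduce to echelon form.
R3 ← R3 + (1/9)·R1: [0, 58/9, 25/3, -13/9]
R4 ← R4 − (1/9)·R1: [0, 23/9, -1/3, -59/9]
R5 ← R5 − (1/3)·R1: [0, 2/3, -6, -41/3]
R3 ← R3 − (58/9)·R2: [0, 0, -331/9, 103/9]
R4 ← R4 − (23/9)·R2: [0, 0, -164/9, -13/9]
R5 ← R5 − (2/3)·R2: [0, 0, -32/3, -37/3]
R4 ← R4 − (164/331)·R3: [0, 0, 0, -2355/331]
R5 ← R5 − (96/331)·R3: [0, 0, 0, -5181/331]
R5 ← R5 − (11/5)·R4: [0, 0, 0, 0]
4 nonzero rows, so rank(C) = 4.
C has 4 columns; by rank–nullity, nullity = 4 − 4 = 0.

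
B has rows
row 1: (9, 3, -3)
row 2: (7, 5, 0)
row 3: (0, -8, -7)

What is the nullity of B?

Row reduce to echelon form.
R2 ← R2 − (7/9)·R1: [0, 8/3, 7/3]
R3 ← R3 + (3)·R2: [0, 0, 0]
2 nonzero rows, so rank(B) = 2.
B has 3 columns; by rank–nullity, nullity = 3 − 2 = 1.

1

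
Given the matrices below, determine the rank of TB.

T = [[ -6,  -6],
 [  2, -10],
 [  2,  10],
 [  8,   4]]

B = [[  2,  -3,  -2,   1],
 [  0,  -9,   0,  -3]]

2

First compute TB:
[[-12,  72,  12,  12],
 [  4,  84,  -4,  32],
 [  4, -96,  -4, -28],
 [ 16, -60, -16,  -4]]
Now row reduce the product.
R2 ← R2 + (1/3)·R1: [0, 108, 0, 36]
R3 ← R3 + (1/3)·R1: [0, -72, 0, -24]
R4 ← R4 + (4/3)·R1: [0, 36, 0, 12]
R3 ← R3 + (2/3)·R2: [0, 0, 0, 0]
R4 ← R4 − (1/3)·R2: [0, 0, 0, 0]
2 nonzero rows, so rank(TB) = 2.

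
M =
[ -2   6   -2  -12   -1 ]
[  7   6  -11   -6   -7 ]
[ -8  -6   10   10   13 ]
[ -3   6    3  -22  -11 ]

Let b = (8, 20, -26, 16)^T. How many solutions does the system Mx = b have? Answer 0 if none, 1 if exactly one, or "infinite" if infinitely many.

infinite

Row reduce the augmented matrix [M | b].
R2 ← R2 + (7/2)·R1: [0, 27, -18, -48, -21/2, 48]
R3 ← R3 − (4)·R1: [0, -30, 18, 58, 17, -58]
R4 ← R4 − (3/2)·R1: [0, -3, 6, -4, -19/2, 4]
R3 ← R3 + (10/9)·R2: [0, 0, -2, 14/3, 16/3, -14/3]
R4 ← R4 + (1/9)·R2: [0, 0, 4, -28/3, -32/3, 28/3]
R4 ← R4 + (2)·R3: [0, 0, 0, 0, 0, 0]
The echelon form has 3 nonzero rows, and every pivot lies in the first 5 columns, so rank(M) = rank([M|b]) = 3.
The system is consistent.
rank = 3 < 5 unknowns, so there are infinitely many solutions.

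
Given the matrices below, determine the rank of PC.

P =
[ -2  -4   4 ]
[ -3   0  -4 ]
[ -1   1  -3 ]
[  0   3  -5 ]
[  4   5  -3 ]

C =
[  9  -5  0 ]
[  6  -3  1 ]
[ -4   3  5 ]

First compute PC:
[[-58,  34,  16],
 [-11,   3, -20],
 [  9,  -7, -14],
 [ 38, -24, -22],
 [ 78, -44, -10]]
Now row reduce the product.
R2 ← R2 − (11/58)·R1: [0, -100/29, -668/29]
R3 ← R3 + (9/58)·R1: [0, -50/29, -334/29]
R4 ← R4 + (19/29)·R1: [0, -50/29, -334/29]
R5 ← R5 + (39/29)·R1: [0, 50/29, 334/29]
R3 ← R3 − (1/2)·R2: [0, 0, 0]
R4 ← R4 − (1/2)·R2: [0, 0, 0]
R5 ← R5 + (1/2)·R2: [0, 0, 0]
2 nonzero rows, so rank(PC) = 2.

2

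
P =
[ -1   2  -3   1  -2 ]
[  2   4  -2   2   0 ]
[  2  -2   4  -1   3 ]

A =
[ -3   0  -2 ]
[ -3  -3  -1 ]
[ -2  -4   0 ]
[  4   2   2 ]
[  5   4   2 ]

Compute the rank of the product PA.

1

First compute PA:
[[ -3,   0,  -2],
 [ -6,   0,  -4],
 [  3,   0,   2]]
Now row reduce the product.
R2 ← R2 − (2)·R1: [0, 0, 0]
R3 ← R3 + R1: [0, 0, 0]
1 nonzero row, so rank(PA) = 1.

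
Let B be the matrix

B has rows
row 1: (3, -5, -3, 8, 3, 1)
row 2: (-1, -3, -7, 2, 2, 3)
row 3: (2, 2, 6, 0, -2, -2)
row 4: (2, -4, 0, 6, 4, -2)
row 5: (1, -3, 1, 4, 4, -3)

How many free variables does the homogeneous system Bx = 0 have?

3

Row reduce to echelon form.
R2 ← R2 + (1/3)·R1: [0, -14/3, -8, 14/3, 3, 10/3]
R3 ← R3 − (2/3)·R1: [0, 16/3, 8, -16/3, -4, -8/3]
R4 ← R4 − (2/3)·R1: [0, -2/3, 2, 2/3, 2, -8/3]
R5 ← R5 − (1/3)·R1: [0, -4/3, 2, 4/3, 3, -10/3]
R3 ← R3 + (8/7)·R2: [0, 0, -8/7, 0, -4/7, 8/7]
R4 ← R4 − (1/7)·R2: [0, 0, 22/7, 0, 11/7, -22/7]
R5 ← R5 − (2/7)·R2: [0, 0, 30/7, 0, 15/7, -30/7]
R4 ← R4 + (11/4)·R3: [0, 0, 0, 0, 0, 0]
R5 ← R5 + (15/4)·R3: [0, 0, 0, 0, 0, 0]
3 nonzero rows, so rank(B) = 3.
B has 6 columns; by rank–nullity, nullity = 6 − 3 = 3.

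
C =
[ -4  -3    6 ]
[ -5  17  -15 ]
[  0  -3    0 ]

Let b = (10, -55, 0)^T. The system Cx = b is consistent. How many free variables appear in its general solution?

Row reduce the augmented matrix [C | b].
R2 ← R2 − (5/4)·R1: [0, 83/4, -45/2, -135/2]
R3 ← R3 + (12/83)·R2: [0, 0, -270/83, -810/83]
The echelon form has 3 nonzero rows, and every pivot lies in the first 3 columns, so rank(C) = rank([C|b]) = 3.
The system is consistent.
Free variables = (unknowns) − (rank) = 3 − 3 = 0.

0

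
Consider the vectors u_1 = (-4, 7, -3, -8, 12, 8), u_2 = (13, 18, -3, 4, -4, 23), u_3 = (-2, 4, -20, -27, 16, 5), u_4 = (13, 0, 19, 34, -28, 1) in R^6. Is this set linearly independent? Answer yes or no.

no

Form the matrix with these vectors as rows and row reduce.
R2 ← R2 + (13/4)·R1: [0, 163/4, -51/4, -22, 35, 49]
R3 ← R3 − (1/2)·R1: [0, 1/2, -37/2, -23, 10, 1]
R4 ← R4 + (13/4)·R1: [0, 91/4, 37/4, 8, 11, 27]
R3 ← R3 − (2/163)·R2: [0, 0, -2990/163, -3705/163, 1560/163, 65/163]
R4 ← R4 − (91/163)·R2: [0, 0, 2668/163, 3306/163, -1392/163, -58/163]
R4 ← R4 + (58/65)·R3: [0, 0, 0, 0, 0, 0]
3 nonzero rows, so the 4 vectors span a space of dimension 3.
Since 3 < 4, the vectors are linearly dependent.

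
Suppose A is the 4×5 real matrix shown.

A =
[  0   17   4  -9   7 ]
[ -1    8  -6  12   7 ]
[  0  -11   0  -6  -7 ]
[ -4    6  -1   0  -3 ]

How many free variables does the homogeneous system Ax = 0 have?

1

Row reduce to echelon form.
Swap R1 ↔ R2
R4 ← R4 − (4)·R1: [0, -26, 23, -48, -31]
R3 ← R3 + (11/17)·R2: [0, 0, 44/17, -201/17, -42/17]
R4 ← R4 + (26/17)·R2: [0, 0, 495/17, -1050/17, -345/17]
R4 ← R4 − (45/4)·R3: [0, 0, 0, 285/4, 15/2]
4 nonzero rows, so rank(A) = 4.
A has 5 columns; by rank–nullity, nullity = 5 − 4 = 1.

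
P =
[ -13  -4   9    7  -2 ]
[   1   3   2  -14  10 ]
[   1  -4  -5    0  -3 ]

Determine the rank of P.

3

Row reduce to echelon form.
R2 ← R2 + (1/13)·R1: [0, 35/13, 35/13, -175/13, 128/13]
R3 ← R3 + (1/13)·R1: [0, -56/13, -56/13, 7/13, -41/13]
R3 ← R3 + (8/5)·R2: [0, 0, 0, -21, 63/5]
Echelon form has 3 nonzero rows, so rank(P) = 3.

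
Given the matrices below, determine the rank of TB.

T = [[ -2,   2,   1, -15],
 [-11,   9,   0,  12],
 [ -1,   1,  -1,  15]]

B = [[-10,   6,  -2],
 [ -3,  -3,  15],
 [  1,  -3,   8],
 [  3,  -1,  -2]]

First compute TB:
[[-30,  -6,  72],
 [119, -105, 133],
 [ 51, -21, -21]]
Now row reduce the product.
R2 ← R2 + (119/30)·R1: [0, -644/5, 2093/5]
R3 ← R3 + (17/10)·R1: [0, -156/5, 507/5]
R3 ← R3 − (39/161)·R2: [0, 0, 0]
2 nonzero rows, so rank(TB) = 2.

2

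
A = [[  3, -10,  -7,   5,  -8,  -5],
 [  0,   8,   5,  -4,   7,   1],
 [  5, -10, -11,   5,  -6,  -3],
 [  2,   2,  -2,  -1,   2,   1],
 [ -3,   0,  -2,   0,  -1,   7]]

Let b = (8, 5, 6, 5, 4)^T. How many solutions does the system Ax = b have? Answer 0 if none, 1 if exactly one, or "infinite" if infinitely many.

0

Row reduce the augmented matrix [A | b].
R3 ← R3 − (5/3)·R1: [0, 20/3, 2/3, -10/3, 22/3, 16/3, -22/3]
R4 ← R4 − (2/3)·R1: [0, 26/3, 8/3, -13/3, 22/3, 13/3, -1/3]
R5 ← R5 + R1: [0, -10, -9, 5, -9, 2, 12]
R3 ← R3 − (5/6)·R2: [0, 0, -7/2, 0, 3/2, 9/2, -23/2]
R4 ← R4 − (13/12)·R2: [0, 0, -11/4, 0, -1/4, 13/4, -23/4]
R5 ← R5 + (5/4)·R2: [0, 0, -11/4, 0, -1/4, 13/4, 73/4]
R4 ← R4 − (11/14)·R3: [0, 0, 0, 0, -10/7, -2/7, 23/7]
R5 ← R5 − (11/14)·R3: [0, 0, 0, 0, -10/7, -2/7, 191/7]
R5 ← R5 − R4: [0, 0, 0, 0, 0, 0, 24]
The echelon form has 5 nonzero rows; the last pivot sits in the augmented column, so rank(A) = 4 but rank([A|b]) = 5.
Since the ranks differ, the system is inconsistent.
It has no solutions.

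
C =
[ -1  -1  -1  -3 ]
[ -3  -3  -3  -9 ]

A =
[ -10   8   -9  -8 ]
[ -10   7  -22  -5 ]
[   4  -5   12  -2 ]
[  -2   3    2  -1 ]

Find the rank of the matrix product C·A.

1

First compute CA:
[[ 22, -19,  13,  18],
 [ 66, -57,  39,  54]]
Now row reduce the product.
R2 ← R2 − (3)·R1: [0, 0, 0, 0]
1 nonzero row, so rank(CA) = 1.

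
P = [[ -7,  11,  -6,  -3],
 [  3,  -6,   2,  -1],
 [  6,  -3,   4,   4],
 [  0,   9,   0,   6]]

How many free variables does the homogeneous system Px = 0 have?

1

Row reduce to echelon form.
R2 ← R2 + (3/7)·R1: [0, -9/7, -4/7, -16/7]
R3 ← R3 + (6/7)·R1: [0, 45/7, -8/7, 10/7]
R3 ← R3 + (5)·R2: [0, 0, -4, -10]
R4 ← R4 + (7)·R2: [0, 0, -4, -10]
R4 ← R4 − R3: [0, 0, 0, 0]
3 nonzero rows, so rank(P) = 3.
P has 4 columns; by rank–nullity, nullity = 4 − 3 = 1.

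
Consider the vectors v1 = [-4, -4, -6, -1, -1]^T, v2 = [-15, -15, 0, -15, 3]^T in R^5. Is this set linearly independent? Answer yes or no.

yes

Form the matrix with these vectors as rows and row reduce.
R2 ← R2 − (15/4)·R1: [0, 0, 45/2, -45/4, 27/4]
2 nonzero rows, so the 2 vectors span a space of dimension 2.
Since 2 = 2, the vectors are linearly independent.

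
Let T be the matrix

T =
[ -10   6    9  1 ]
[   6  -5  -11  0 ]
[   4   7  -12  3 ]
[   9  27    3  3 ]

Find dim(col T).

4

Row reduce to echelon form.
R2 ← R2 + (3/5)·R1: [0, -7/5, -28/5, 3/5]
R3 ← R3 + (2/5)·R1: [0, 47/5, -42/5, 17/5]
R4 ← R4 + (9/10)·R1: [0, 162/5, 111/10, 39/10]
R3 ← R3 + (47/7)·R2: [0, 0, -46, 52/7]
R4 ← R4 + (162/7)·R2: [0, 0, -237/2, 249/14]
R4 ← R4 − (237/92)·R3: [0, 0, 0, -435/322]
Echelon form has 4 nonzero rows, so rank(T) = 4.
The column space has dimension equal to the rank: 4.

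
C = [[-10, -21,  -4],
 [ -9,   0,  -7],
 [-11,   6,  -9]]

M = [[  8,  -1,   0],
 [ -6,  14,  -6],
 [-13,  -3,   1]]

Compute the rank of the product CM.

3

First compute CM:
[[ 98, -272, 122],
 [ 19,  30,  -7],
 [ -7, 122, -45]]
Now row reduce the product.
R2 ← R2 − (19/98)·R1: [0, 4054/49, -1502/49]
R3 ← R3 + (1/14)·R1: [0, 718/7, -254/7]
R3 ← R3 − (2513/2027)·R2: [0, 0, 3480/2027]
3 nonzero rows, so rank(CM) = 3.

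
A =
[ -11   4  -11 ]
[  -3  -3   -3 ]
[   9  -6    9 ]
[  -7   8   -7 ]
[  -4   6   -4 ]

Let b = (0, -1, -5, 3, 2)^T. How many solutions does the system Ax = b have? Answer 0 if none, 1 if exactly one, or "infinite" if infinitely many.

Row reduce the augmented matrix [A | b].
R2 ← R2 − (3/11)·R1: [0, -45/11, 0, -1]
R3 ← R3 + (9/11)·R1: [0, -30/11, 0, -5]
R4 ← R4 − (7/11)·R1: [0, 60/11, 0, 3]
R5 ← R5 − (4/11)·R1: [0, 50/11, 0, 2]
R3 ← R3 − (2/3)·R2: [0, 0, 0, -13/3]
R4 ← R4 + (4/3)·R2: [0, 0, 0, 5/3]
R5 ← R5 + (10/9)·R2: [0, 0, 0, 8/9]
R4 ← R4 + (5/13)·R3: [0, 0, 0, 0]
R5 ← R5 + (8/39)·R3: [0, 0, 0, 0]
The echelon form has 3 nonzero rows; the last pivot sits in the augmented column, so rank(A) = 2 but rank([A|b]) = 3.
Since the ranks differ, the system is inconsistent.
It has no solutions.

0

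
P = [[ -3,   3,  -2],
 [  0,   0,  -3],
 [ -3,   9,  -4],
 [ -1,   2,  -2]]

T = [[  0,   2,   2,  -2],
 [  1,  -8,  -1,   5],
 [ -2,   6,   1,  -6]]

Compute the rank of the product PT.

First compute PT:
[[  7, -42, -11,  33],
 [  6, -18,  -3,  18],
 [ 17, -102, -19,  75],
 [  6, -30,  -6,  24]]
Now row reduce the product.
R2 ← R2 − (6/7)·R1: [0, 18, 45/7, -72/7]
R3 ← R3 − (17/7)·R1: [0, 0, 54/7, -36/7]
R4 ← R4 − (6/7)·R1: [0, 6, 24/7, -30/7]
R4 ← R4 − (1/3)·R2: [0, 0, 9/7, -6/7]
R4 ← R4 − (1/6)·R3: [0, 0, 0, 0]
3 nonzero rows, so rank(PT) = 3.

3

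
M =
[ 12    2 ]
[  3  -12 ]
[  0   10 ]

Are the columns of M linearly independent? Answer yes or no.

yes

Row reduce M to echelon form.
R2 ← R2 − (1/4)·R1: [0, -25/2]
R3 ← R3 + (4/5)·R2: [0, 0]
2 pivots among 2 columns.
Every column is a pivot column, so the columns are linearly independent.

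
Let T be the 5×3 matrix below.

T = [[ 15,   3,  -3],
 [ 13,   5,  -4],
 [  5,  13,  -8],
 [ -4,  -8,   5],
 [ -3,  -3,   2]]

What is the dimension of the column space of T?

2

Row reduce to echelon form.
R2 ← R2 − (13/15)·R1: [0, 12/5, -7/5]
R3 ← R3 − (1/3)·R1: [0, 12, -7]
R4 ← R4 + (4/15)·R1: [0, -36/5, 21/5]
R5 ← R5 + (1/5)·R1: [0, -12/5, 7/5]
R3 ← R3 − (5)·R2: [0, 0, 0]
R4 ← R4 + (3)·R2: [0, 0, 0]
R5 ← R5 + R2: [0, 0, 0]
Echelon form has 2 nonzero rows, so rank(T) = 2.
The column space has dimension equal to the rank: 2.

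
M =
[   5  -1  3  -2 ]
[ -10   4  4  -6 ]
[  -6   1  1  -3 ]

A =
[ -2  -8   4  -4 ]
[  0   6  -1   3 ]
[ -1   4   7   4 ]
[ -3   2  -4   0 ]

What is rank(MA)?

3

First compute MA:
[[ -7, -38,  50, -11],
 [ 34, 108,   8,  68],
 [ 20,  52,  -6,  31]]
Now row reduce the product.
R2 ← R2 + (34/7)·R1: [0, -536/7, 1756/7, 102/7]
R3 ← R3 + (20/7)·R1: [0, -396/7, 958/7, -3/7]
R3 ← R3 − (99/134)·R2: [0, 0, -3248/67, -750/67]
3 nonzero rows, so rank(MA) = 3.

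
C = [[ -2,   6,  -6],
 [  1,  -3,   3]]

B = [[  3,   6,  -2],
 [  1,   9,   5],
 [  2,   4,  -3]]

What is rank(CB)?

First compute CB:
[[-12,  18,  52],
 [  6,  -9, -26]]
Now row reduce the product.
R2 ← R2 + (1/2)·R1: [0, 0, 0]
1 nonzero row, so rank(CB) = 1.

1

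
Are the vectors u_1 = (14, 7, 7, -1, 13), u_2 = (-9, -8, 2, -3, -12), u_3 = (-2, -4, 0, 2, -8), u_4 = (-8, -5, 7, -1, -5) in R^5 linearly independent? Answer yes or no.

Form the matrix with these vectors as rows and row reduce.
R2 ← R2 + (9/14)·R1: [0, -7/2, 13/2, -51/14, -51/14]
R3 ← R3 + (1/7)·R1: [0, -3, 1, 13/7, -43/7]
R4 ← R4 + (4/7)·R1: [0, -1, 11, -11/7, 17/7]
R3 ← R3 − (6/7)·R2: [0, 0, -32/7, 244/49, -148/49]
R4 ← R4 − (2/7)·R2: [0, 0, 64/7, -26/49, 170/49]
R4 ← R4 + (2)·R3: [0, 0, 0, 66/7, -18/7]
4 nonzero rows, so the 4 vectors span a space of dimension 4.
Since 4 = 4, the vectors are linearly independent.

yes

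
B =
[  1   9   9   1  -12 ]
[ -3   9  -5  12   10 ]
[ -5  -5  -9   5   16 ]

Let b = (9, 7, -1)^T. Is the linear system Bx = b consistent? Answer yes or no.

Row reduce the augmented matrix [B | b].
R2 ← R2 + (3)·R1: [0, 36, 22, 15, -26, 34]
R3 ← R3 + (5)·R1: [0, 40, 36, 10, -44, 44]
R3 ← R3 − (10/9)·R2: [0, 0, 104/9, -20/3, -136/9, 56/9]
The echelon form has 3 nonzero rows, and every pivot lies in the first 5 columns, so rank(B) = rank([B|b]) = 3.
The system is consistent.

yes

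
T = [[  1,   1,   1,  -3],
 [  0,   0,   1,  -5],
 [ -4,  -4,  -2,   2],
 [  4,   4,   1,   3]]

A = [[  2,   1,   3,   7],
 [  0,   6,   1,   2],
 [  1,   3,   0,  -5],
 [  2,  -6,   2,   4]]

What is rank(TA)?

First compute TA:
[[ -3,  28,  -2,  -8],
 [ -9,  33, -10, -25],
 [ -6, -46, -12, -18],
 [ 15,  13,  22,  43]]
Now row reduce the product.
R2 ← R2 − (3)·R1: [0, -51, -4, -1]
R3 ← R3 − (2)·R1: [0, -102, -8, -2]
R4 ← R4 + (5)·R1: [0, 153, 12, 3]
R3 ← R3 − (2)·R2: [0, 0, 0, 0]
R4 ← R4 + (3)·R2: [0, 0, 0, 0]
2 nonzero rows, so rank(TA) = 2.

2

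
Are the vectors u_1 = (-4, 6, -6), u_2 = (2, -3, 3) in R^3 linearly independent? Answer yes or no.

Form the matrix with these vectors as rows and row reduce.
R2 ← R2 + (1/2)·R1: [0, 0, 0]
1 nonzero row, so the 2 vectors span a space of dimension 1.
Since 1 < 2, the vectors are linearly dependent.

no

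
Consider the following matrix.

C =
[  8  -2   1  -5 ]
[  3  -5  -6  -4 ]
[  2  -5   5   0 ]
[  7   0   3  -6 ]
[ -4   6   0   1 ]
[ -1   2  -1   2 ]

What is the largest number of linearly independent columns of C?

Row reduce to echelon form.
R2 ← R2 − (3/8)·R1: [0, -17/4, -51/8, -17/8]
R3 ← R3 − (1/4)·R1: [0, -9/2, 19/4, 5/4]
R4 ← R4 − (7/8)·R1: [0, 7/4, 17/8, -13/8]
R5 ← R5 + (1/2)·R1: [0, 5, 1/2, -3/2]
R6 ← R6 + (1/8)·R1: [0, 7/4, -7/8, 11/8]
R3 ← R3 − (18/17)·R2: [0, 0, 23/2, 7/2]
R4 ← R4 + (7/17)·R2: [0, 0, -1/2, -5/2]
R5 ← R5 + (20/17)·R2: [0, 0, -7, -4]
R6 ← R6 + (7/17)·R2: [0, 0, -7/2, 1/2]
R4 ← R4 + (1/23)·R3: [0, 0, 0, -54/23]
R5 ← R5 + (14/23)·R3: [0, 0, 0, -43/23]
R6 ← R6 + (7/23)·R3: [0, 0, 0, 36/23]
R5 ← R5 − (43/54)·R4: [0, 0, 0, 0]
R6 ← R6 + (2/3)·R4: [0, 0, 0, 0]
Echelon form has 4 nonzero rows, so rank(C) = 4.
The rank gives the maximum number of linearly independent columns: 4.

4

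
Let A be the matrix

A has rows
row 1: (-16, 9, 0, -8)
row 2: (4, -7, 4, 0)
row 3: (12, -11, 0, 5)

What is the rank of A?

Row reduce to echelon form.
R2 ← R2 + (1/4)·R1: [0, -19/4, 4, -2]
R3 ← R3 + (3/4)·R1: [0, -17/4, 0, -1]
R3 ← R3 − (17/19)·R2: [0, 0, -68/19, 15/19]
Echelon form has 3 nonzero rows, so rank(A) = 3.

3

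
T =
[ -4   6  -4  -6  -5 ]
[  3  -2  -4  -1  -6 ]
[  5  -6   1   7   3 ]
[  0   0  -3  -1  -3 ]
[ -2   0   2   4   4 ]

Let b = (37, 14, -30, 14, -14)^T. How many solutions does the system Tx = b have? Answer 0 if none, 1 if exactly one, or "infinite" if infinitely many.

Row reduce the augmented matrix [T | b].
R2 ← R2 + (3/4)·R1: [0, 5/2, -7, -11/2, -39/4, 167/4]
R3 ← R3 + (5/4)·R1: [0, 3/2, -4, -1/2, -13/4, 65/4]
R5 ← R5 − (1/2)·R1: [0, -3, 4, 7, 13/2, -65/2]
R3 ← R3 − (3/5)·R2: [0, 0, 1/5, 14/5, 13/5, -44/5]
R5 ← R5 + (6/5)·R2: [0, 0, -22/5, 2/5, -26/5, 88/5]
R4 ← R4 + (15)·R3: [0, 0, 0, 41, 36, -118]
R5 ← R5 + (22)·R3: [0, 0, 0, 62, 52, -176]
R5 ← R5 − (62/41)·R4: [0, 0, 0, 0, -100/41, 100/41]
The echelon form has 5 nonzero rows, and every pivot lies in the first 5 columns, so rank(T) = rank([T|b]) = 5.
The system is consistent.
rank = 5 = number of unknowns, so the solution is unique.

1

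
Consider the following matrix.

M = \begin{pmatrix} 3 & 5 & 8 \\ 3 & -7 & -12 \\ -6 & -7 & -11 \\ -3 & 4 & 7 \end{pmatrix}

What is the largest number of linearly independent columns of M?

2

Row reduce to echelon form.
R2 ← R2 − R1: [0, -12, -20]
R3 ← R3 + (2)·R1: [0, 3, 5]
R4 ← R4 + R1: [0, 9, 15]
R3 ← R3 + (1/4)·R2: [0, 0, 0]
R4 ← R4 + (3/4)·R2: [0, 0, 0]
Echelon form has 2 nonzero rows, so rank(M) = 2.
The rank gives the maximum number of linearly independent columns: 2.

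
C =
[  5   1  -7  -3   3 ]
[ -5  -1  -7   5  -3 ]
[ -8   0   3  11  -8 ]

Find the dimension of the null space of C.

2

Row reduce to echelon form.
R2 ← R2 + R1: [0, 0, -14, 2, 0]
R3 ← R3 + (8/5)·R1: [0, 8/5, -41/5, 31/5, -16/5]
Swap R2 ↔ R3
3 nonzero rows, so rank(C) = 3.
C has 5 columns; by rank–nullity, nullity = 5 − 3 = 2.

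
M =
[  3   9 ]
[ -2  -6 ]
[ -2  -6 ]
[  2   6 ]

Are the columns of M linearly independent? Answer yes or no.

no

Row reduce M to echelon form.
R2 ← R2 + (2/3)·R1: [0, 0]
R3 ← R3 + (2/3)·R1: [0, 0]
R4 ← R4 − (2/3)·R1: [0, 0]
1 pivot among 2 columns.
Only 1 < 2 pivot columns, so the columns are linearly dependent.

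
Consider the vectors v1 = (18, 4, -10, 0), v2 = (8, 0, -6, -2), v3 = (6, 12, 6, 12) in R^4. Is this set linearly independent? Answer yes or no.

no

Form the matrix with these vectors as rows and row reduce.
R2 ← R2 − (4/9)·R1: [0, -16/9, -14/9, -2]
R3 ← R3 − (1/3)·R1: [0, 32/3, 28/3, 12]
R3 ← R3 + (6)·R2: [0, 0, 0, 0]
2 nonzero rows, so the 3 vectors span a space of dimension 2.
Since 2 < 3, the vectors are linearly dependent.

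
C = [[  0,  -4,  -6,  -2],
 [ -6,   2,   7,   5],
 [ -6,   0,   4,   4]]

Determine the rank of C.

Row reduce to echelon form.
Swap R1 ↔ R2
R3 ← R3 − R1: [0, -2, -3, -1]
R3 ← R3 − (1/2)·R2: [0, 0, 0, 0]
Echelon form has 2 nonzero rows, so rank(C) = 2.

2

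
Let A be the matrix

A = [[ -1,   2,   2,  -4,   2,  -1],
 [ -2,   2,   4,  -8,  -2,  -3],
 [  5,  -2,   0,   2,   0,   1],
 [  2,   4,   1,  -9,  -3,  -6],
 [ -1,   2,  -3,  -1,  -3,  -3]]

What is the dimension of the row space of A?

4

Row reduce to echelon form.
R2 ← R2 − (2)·R1: [0, -2, 0, 0, -6, -1]
R3 ← R3 + (5)·R1: [0, 8, 10, -18, 10, -4]
R4 ← R4 + (2)·R1: [0, 8, 5, -17, 1, -8]
R5 ← R5 − R1: [0, 0, -5, 3, -5, -2]
R3 ← R3 + (4)·R2: [0, 0, 10, -18, -14, -8]
R4 ← R4 + (4)·R2: [0, 0, 5, -17, -23, -12]
R4 ← R4 − (1/2)·R3: [0, 0, 0, -8, -16, -8]
R5 ← R5 + (1/2)·R3: [0, 0, 0, -6, -12, -6]
R5 ← R5 − (3/4)·R4: [0, 0, 0, 0, 0, 0]
Echelon form has 4 nonzero rows, so rank(A) = 4.
The row space has dimension equal to the rank: 4.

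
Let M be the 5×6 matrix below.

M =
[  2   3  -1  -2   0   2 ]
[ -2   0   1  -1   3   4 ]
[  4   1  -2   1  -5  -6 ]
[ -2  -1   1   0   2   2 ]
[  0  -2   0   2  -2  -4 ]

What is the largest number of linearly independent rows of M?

Row reduce to echelon form.
R2 ← R2 + R1: [0, 3, 0, -3, 3, 6]
R3 ← R3 − (2)·R1: [0, -5, 0, 5, -5, -10]
R4 ← R4 + R1: [0, 2, 0, -2, 2, 4]
R3 ← R3 + (5/3)·R2: [0, 0, 0, 0, 0, 0]
R4 ← R4 − (2/3)·R2: [0, 0, 0, 0, 0, 0]
R5 ← R5 + (2/3)·R2: [0, 0, 0, 0, 0, 0]
Echelon form has 2 nonzero rows, so rank(M) = 2.
The rank gives the maximum number of linearly independent rows: 2.

2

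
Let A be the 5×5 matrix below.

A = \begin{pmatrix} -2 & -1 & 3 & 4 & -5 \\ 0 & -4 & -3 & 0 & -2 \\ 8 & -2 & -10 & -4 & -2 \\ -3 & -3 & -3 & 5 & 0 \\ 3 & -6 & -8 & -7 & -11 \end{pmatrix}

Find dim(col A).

Row reduce to echelon form.
R3 ← R3 + (4)·R1: [0, -6, 2, 12, -22]
R4 ← R4 − (3/2)·R1: [0, -3/2, -15/2, -1, 15/2]
R5 ← R5 + (3/2)·R1: [0, -15/2, -7/2, -1, -37/2]
R3 ← R3 − (3/2)·R2: [0, 0, 13/2, 12, -19]
R4 ← R4 − (3/8)·R2: [0, 0, -51/8, -1, 33/4]
R5 ← R5 − (15/8)·R2: [0, 0, 17/8, -1, -59/4]
R4 ← R4 + (51/52)·R3: [0, 0, 0, 140/13, -135/13]
R5 ← R5 − (17/52)·R3: [0, 0, 0, -64/13, -111/13]
R5 ← R5 + (16/35)·R4: [0, 0, 0, 0, -93/7]
Echelon form has 5 nonzero rows, so rank(A) = 5.
The column space has dimension equal to the rank: 5.

5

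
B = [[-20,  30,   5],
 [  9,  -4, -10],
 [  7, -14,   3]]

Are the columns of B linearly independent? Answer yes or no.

Row reduce B to echelon form.
R2 ← R2 + (9/20)·R1: [0, 19/2, -31/4]
R3 ← R3 + (7/20)·R1: [0, -7/2, 19/4]
R3 ← R3 + (7/19)·R2: [0, 0, 36/19]
3 pivots among 3 columns.
Every column is a pivot column, so the columns are linearly independent.

yes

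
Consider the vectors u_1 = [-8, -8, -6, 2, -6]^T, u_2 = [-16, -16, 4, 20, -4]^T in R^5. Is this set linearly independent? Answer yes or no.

Form the matrix with these vectors as rows and row reduce.
R2 ← R2 − (2)·R1: [0, 0, 16, 16, 8]
2 nonzero rows, so the 2 vectors span a space of dimension 2.
Since 2 = 2, the vectors are linearly independent.

yes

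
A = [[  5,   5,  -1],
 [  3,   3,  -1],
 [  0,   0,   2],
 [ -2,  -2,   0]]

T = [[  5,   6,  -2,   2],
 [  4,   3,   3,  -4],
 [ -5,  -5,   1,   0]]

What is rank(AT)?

First compute AT:
[[ 50,  50,   4, -10],
 [ 32,  32,   2,  -6],
 [-10, -10,   2,   0],
 [-18, -18,  -2,   4]]
Now row reduce the product.
R2 ← R2 − (16/25)·R1: [0, 0, -14/25, 2/5]
R3 ← R3 + (1/5)·R1: [0, 0, 14/5, -2]
R4 ← R4 + (9/25)·R1: [0, 0, -14/25, 2/5]
R3 ← R3 + (5)·R2: [0, 0, 0, 0]
R4 ← R4 − R2: [0, 0, 0, 0]
2 nonzero rows, so rank(AT) = 2.

2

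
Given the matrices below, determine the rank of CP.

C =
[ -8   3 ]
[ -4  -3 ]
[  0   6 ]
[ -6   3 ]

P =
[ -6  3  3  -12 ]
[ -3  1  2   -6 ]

First compute CP:
[[ 39, -21, -18,  78],
 [ 33, -15, -18,  66],
 [-18,   6,  12, -36],
 [ 27, -15, -12,  54]]
Now row reduce the product.
R2 ← R2 − (11/13)·R1: [0, 36/13, -36/13, 0]
R3 ← R3 + (6/13)·R1: [0, -48/13, 48/13, 0]
R4 ← R4 − (9/13)·R1: [0, -6/13, 6/13, 0]
R3 ← R3 + (4/3)·R2: [0, 0, 0, 0]
R4 ← R4 + (1/6)·R2: [0, 0, 0, 0]
2 nonzero rows, so rank(CP) = 2.

2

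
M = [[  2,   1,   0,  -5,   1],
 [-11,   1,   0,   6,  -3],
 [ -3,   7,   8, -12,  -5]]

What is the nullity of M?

2

Row reduce to echelon form.
R2 ← R2 + (11/2)·R1: [0, 13/2, 0, -43/2, 5/2]
R3 ← R3 + (3/2)·R1: [0, 17/2, 8, -39/2, -7/2]
R3 ← R3 − (17/13)·R2: [0, 0, 8, 112/13, -88/13]
3 nonzero rows, so rank(M) = 3.
M has 5 columns; by rank–nullity, nullity = 5 − 3 = 2.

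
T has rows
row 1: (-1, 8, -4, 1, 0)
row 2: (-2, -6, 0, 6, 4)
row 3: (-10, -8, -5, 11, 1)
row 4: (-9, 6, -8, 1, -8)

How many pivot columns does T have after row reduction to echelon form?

3

Row reduce to echelon form.
R2 ← R2 − (2)·R1: [0, -22, 8, 4, 4]
R3 ← R3 − (10)·R1: [0, -88, 35, 1, 1]
R4 ← R4 − (9)·R1: [0, -66, 28, -8, -8]
R3 ← R3 − (4)·R2: [0, 0, 3, -15, -15]
R4 ← R4 − (3)·R2: [0, 0, 4, -20, -20]
R4 ← R4 − (4/3)·R3: [0, 0, 0, 0, 0]
Echelon form has 3 nonzero rows, so rank(T) = 3.
Each nonzero row contributes one pivot column: 3 pivot columns.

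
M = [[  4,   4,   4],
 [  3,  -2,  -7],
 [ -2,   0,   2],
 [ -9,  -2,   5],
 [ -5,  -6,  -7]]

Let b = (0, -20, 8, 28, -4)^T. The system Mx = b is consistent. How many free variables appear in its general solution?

1

Row reduce the augmented matrix [M | b].
R2 ← R2 − (3/4)·R1: [0, -5, -10, -20]
R3 ← R3 + (1/2)·R1: [0, 2, 4, 8]
R4 ← R4 + (9/4)·R1: [0, 7, 14, 28]
R5 ← R5 + (5/4)·R1: [0, -1, -2, -4]
R3 ← R3 + (2/5)·R2: [0, 0, 0, 0]
R4 ← R4 + (7/5)·R2: [0, 0, 0, 0]
R5 ← R5 − (1/5)·R2: [0, 0, 0, 0]
The echelon form has 2 nonzero rows, and every pivot lies in the first 3 columns, so rank(M) = rank([M|b]) = 2.
The system is consistent.
Free variables = (unknowns) − (rank) = 3 − 2 = 1.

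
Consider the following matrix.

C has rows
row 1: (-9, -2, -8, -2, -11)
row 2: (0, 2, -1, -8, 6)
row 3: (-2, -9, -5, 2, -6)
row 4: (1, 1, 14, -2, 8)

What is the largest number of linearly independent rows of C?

Row reduce to echelon form.
R3 ← R3 − (2/9)·R1: [0, -77/9, -29/9, 22/9, -32/9]
R4 ← R4 + (1/9)·R1: [0, 7/9, 118/9, -20/9, 61/9]
R3 ← R3 + (77/18)·R2: [0, 0, -15/2, -286/9, 199/9]
R4 ← R4 − (7/18)·R2: [0, 0, 27/2, 8/9, 40/9]
R4 ← R4 + (9/5)·R3: [0, 0, 0, -2534/45, 1991/45]
Echelon form has 4 nonzero rows, so rank(C) = 4.
The rank gives the maximum number of linearly independent rows: 4.

4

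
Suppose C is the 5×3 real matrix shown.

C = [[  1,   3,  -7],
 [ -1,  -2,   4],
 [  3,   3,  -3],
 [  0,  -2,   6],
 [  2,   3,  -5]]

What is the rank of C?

Row reduce to echelon form.
R2 ← R2 + R1: [0, 1, -3]
R3 ← R3 − (3)·R1: [0, -6, 18]
R5 ← R5 − (2)·R1: [0, -3, 9]
R3 ← R3 + (6)·R2: [0, 0, 0]
R4 ← R4 + (2)·R2: [0, 0, 0]
R5 ← R5 + (3)·R2: [0, 0, 0]
Echelon form has 2 nonzero rows, so rank(C) = 2.

2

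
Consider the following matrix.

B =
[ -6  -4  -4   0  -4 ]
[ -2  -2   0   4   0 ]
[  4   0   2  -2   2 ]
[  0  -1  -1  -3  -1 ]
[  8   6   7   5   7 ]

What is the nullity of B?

2

Row reduce to echelon form.
R2 ← R2 − (1/3)·R1: [0, -2/3, 4/3, 4, 4/3]
R3 ← R3 + (2/3)·R1: [0, -8/3, -2/3, -2, -2/3]
R5 ← R5 + (4/3)·R1: [0, 2/3, 5/3, 5, 5/3]
R3 ← R3 − (4)·R2: [0, 0, -6, -18, -6]
R4 ← R4 − (3/2)·R2: [0, 0, -3, -9, -3]
R5 ← R5 + R2: [0, 0, 3, 9, 3]
R4 ← R4 − (1/2)·R3: [0, 0, 0, 0, 0]
R5 ← R5 + (1/2)·R3: [0, 0, 0, 0, 0]
3 nonzero rows, so rank(B) = 3.
B has 5 columns; by rank–nullity, nullity = 5 − 3 = 2.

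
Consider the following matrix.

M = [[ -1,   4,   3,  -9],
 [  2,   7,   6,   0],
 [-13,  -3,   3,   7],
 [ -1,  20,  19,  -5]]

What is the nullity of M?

Row reduce to echelon form.
R2 ← R2 + (2)·R1: [0, 15, 12, -18]
R3 ← R3 − (13)·R1: [0, -55, -36, 124]
R4 ← R4 − R1: [0, 16, 16, 4]
R3 ← R3 + (11/3)·R2: [0, 0, 8, 58]
R4 ← R4 − (16/15)·R2: [0, 0, 16/5, 116/5]
R4 ← R4 − (2/5)·R3: [0, 0, 0, 0]
3 nonzero rows, so rank(M) = 3.
M has 4 columns; by rank–nullity, nullity = 4 − 3 = 1.

1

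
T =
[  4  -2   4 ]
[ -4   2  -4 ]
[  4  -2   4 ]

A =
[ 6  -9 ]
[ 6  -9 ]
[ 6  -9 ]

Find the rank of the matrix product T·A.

1

First compute TA:
[[ 36, -54],
 [-36,  54],
 [ 36, -54]]
Now row reduce the product.
R2 ← R2 + R1: [0, 0]
R3 ← R3 − R1: [0, 0]
1 nonzero row, so rank(TA) = 1.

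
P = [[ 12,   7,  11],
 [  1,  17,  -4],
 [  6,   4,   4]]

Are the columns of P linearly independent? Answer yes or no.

yes

Row reduce P to echelon form.
R2 ← R2 − (1/12)·R1: [0, 197/12, -59/12]
R3 ← R3 − (1/2)·R1: [0, 1/2, -3/2]
R3 ← R3 − (6/197)·R2: [0, 0, -266/197]
3 pivots among 3 columns.
Every column is a pivot column, so the columns are linearly independent.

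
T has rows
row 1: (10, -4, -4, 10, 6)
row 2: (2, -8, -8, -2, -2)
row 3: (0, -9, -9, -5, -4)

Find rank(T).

2

Row reduce to echelon form.
R2 ← R2 − (1/5)·R1: [0, -36/5, -36/5, -4, -16/5]
R3 ← R3 − (5/4)·R2: [0, 0, 0, 0, 0]
Echelon form has 2 nonzero rows, so rank(T) = 2.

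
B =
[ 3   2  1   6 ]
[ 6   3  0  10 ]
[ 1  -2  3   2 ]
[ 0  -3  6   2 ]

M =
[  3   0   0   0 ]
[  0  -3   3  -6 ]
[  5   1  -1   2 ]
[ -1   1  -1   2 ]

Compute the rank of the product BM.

First compute BM:
[[  8,   1,  -1,   2],
 [  8,   1,  -1,   2],
 [ 16,  11, -11,  22],
 [ 28,  17, -17,  34]]
Now row reduce the product.
R2 ← R2 − R1: [0, 0, 0, 0]
R3 ← R3 − (2)·R1: [0, 9, -9, 18]
R4 ← R4 − (7/2)·R1: [0, 27/2, -27/2, 27]
Swap R2 ↔ R3
R4 ← R4 − (3/2)·R2: [0, 0, 0, 0]
2 nonzero rows, so rank(BM) = 2.

2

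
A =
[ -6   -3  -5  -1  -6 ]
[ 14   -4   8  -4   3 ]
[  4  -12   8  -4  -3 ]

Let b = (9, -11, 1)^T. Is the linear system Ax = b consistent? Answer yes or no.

Row reduce the augmented matrix [A | b].
R2 ← R2 + (7/3)·R1: [0, -11, -11/3, -19/3, -11, 10]
R3 ← R3 + (2/3)·R1: [0, -14, 14/3, -14/3, -7, 7]
R3 ← R3 − (14/11)·R2: [0, 0, 28/3, 112/33, 7, -63/11]
The echelon form has 3 nonzero rows, and every pivot lies in the first 5 columns, so rank(A) = rank([A|b]) = 3.
The system is consistent.

yes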